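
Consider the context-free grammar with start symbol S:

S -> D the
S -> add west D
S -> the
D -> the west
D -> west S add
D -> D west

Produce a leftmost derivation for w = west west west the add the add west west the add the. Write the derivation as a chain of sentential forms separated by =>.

S => D the => west S add the => west D the add the => west D west the add the => west D west west the add the => west west S add west west the add the => west west D the add west west the add the => west west west S add the add west west the add the => west west west the add the add west west the add the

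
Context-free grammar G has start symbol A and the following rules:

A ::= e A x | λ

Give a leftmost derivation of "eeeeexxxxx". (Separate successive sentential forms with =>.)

A => eAx => eeAxx => eeeAxxx => eeeeAxxxx => eeeeeAxxxxx => eeeeexxxxx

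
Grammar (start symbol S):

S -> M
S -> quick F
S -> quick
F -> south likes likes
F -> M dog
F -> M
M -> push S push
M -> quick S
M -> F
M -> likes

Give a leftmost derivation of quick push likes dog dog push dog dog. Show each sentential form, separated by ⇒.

S ⇒ quick F ⇒ quick M dog ⇒ quick F dog ⇒ quick M dog dog ⇒ quick push S push dog dog ⇒ quick push M push dog dog ⇒ quick push F push dog dog ⇒ quick push M dog push dog dog ⇒ quick push F dog push dog dog ⇒ quick push M dog dog push dog dog ⇒ quick push likes dog dog push dog dog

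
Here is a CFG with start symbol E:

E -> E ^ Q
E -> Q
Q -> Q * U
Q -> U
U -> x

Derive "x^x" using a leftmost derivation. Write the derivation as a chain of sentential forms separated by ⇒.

E ⇒ E^Q ⇒ Q^Q ⇒ U^Q ⇒ x^Q ⇒ x^U ⇒ x^x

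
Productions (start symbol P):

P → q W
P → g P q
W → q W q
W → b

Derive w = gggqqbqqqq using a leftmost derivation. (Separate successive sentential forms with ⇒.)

P ⇒ gPq   [P → g P q]
gPq ⇒ ggPqq   [P → g P q]
ggPqq ⇒ gggPqqq   [P → g P q]
gggPqqq ⇒ gggqWqqq   [P → q W]
gggqWqqq ⇒ gggqqWqqqq   [W → q W q]
gggqqWqqqq ⇒ gggqqbqqqq   [W → b]

P⇒gPq⇒ggPqq⇒gggPqqq⇒gggqWqqq⇒gggqqWqqqq⇒gggqqbqqqq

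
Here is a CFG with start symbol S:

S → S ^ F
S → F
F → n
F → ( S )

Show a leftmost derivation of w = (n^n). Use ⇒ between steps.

S ⇒ F ⇒ (S) ⇒ (S^F) ⇒ (F^F) ⇒ (n^F) ⇒ (n^n)

S ⇒ F   [S → F]
F ⇒ (S)   [F → ( S )]
(S) ⇒ (S^F)   [S → S ^ F]
(S^F) ⇒ (F^F)   [S → F]
(F^F) ⇒ (n^F)   [F → n]
(n^F) ⇒ (n^n)   [F → n]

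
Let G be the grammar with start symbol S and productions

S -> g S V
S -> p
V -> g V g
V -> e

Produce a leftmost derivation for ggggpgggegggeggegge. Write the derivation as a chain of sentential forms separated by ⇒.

S ⇒ gSV   [S -> g S V]
gSV ⇒ ggSVV   [S -> g S V]
ggSVV ⇒ gggSVVV   [S -> g S V]
gggSVVV ⇒ ggggSVVVV   [S -> g S V]
ggggSVVVV ⇒ ggggpVVVV   [S -> p]
ggggpVVVV ⇒ ggggpgVgVVV   [V -> g V g]
ggggpgVgVVV ⇒ ggggpggVggVVV   [V -> g V g]
ggggpggVggVVV ⇒ ggggpgggVgggVVV   [V -> g V g]
ggggpgggVgggVVV ⇒ ggggpgggegggVVV   [V -> e]
ggggpgggegggVVV ⇒ ggggpgggegggeVV   [V -> e]
ggggpgggegggeVV ⇒ ggggpgggegggegVgV   [V -> g V g]
ggggpgggegggegVgV ⇒ ggggpgggegggeggVggV   [V -> g V g]
ggggpgggegggeggVggV ⇒ ggggpgggegggeggeggV   [V -> e]
ggggpgggegggeggeggV ⇒ ggggpgggegggeggegge   [V -> e]

S ⇒ gSV ⇒ ggSVV ⇒ gggSVVV ⇒ ggggSVVVV ⇒ ggggpVVVV ⇒ ggggpgVgVVV ⇒ ggggpggVggVVV ⇒ ggggpgggVgggVVV ⇒ ggggpgggegggVVV ⇒ ggggpgggegggeVV ⇒ ggggpgggegggegVgV ⇒ ggggpgggegggeggVggV ⇒ ggggpgggegggeggeggV ⇒ ggggpgggegggeggegge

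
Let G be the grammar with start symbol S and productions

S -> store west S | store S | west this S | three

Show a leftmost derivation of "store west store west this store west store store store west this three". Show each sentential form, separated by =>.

S => store west S   [S -> store west S]
store west S => store west store S   [S -> store S]
store west store S => store west store west this S   [S -> west this S]
store west store west this S => store west store west this store west S   [S -> store west S]
store west store west this store west S => store west store west this store west store S   [S -> store S]
store west store west this store west store S => store west store west this store west store store S   [S -> store S]
store west store west this store west store store S => store west store west this store west store store store S   [S -> store S]
store west store west this store west store store store S => store west store west this store west store store store west this S   [S -> west this S]
store west store west this store west store store store west this S => store west store west this store west store store store west this three   [S -> three]

S => store west S => store west store S => store west store west this S => store west store west this store west S => store west store west this store west store S => store west store west this store west store store S => store west store west this store west store store store S => store west store west this store west store store store west this S => store west store west this store west store store store west this three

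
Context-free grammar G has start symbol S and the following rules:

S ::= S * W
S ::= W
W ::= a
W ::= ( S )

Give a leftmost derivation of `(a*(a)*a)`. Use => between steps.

S => W   [S ::= W]
W => (S)   [W ::= ( S )]
(S) => (S*W)   [S ::= S * W]
(S*W) => (S*W*W)   [S ::= S * W]
(S*W*W) => (W*W*W)   [S ::= W]
(W*W*W) => (a*W*W)   [W ::= a]
(a*W*W) => (a*(S)*W)   [W ::= ( S )]
(a*(S)*W) => (a*(W)*W)   [S ::= W]
(a*(W)*W) => (a*(a)*W)   [W ::= a]
(a*(a)*W) => (a*(a)*a)   [W ::= a]

S=>W=>(S)=>(S*W)=>(S*W*W)=>(W*W*W)=>(a*W*W)=>(a*(S)*W)=>(a*(W)*W)=>(a*(a)*W)=>(a*(a)*a)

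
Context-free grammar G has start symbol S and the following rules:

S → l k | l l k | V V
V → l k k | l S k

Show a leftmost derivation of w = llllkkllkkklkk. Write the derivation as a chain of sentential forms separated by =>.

S=>VV=>lSkV=>lVVkV=>llSkVkV=>llllkkVkV=>llllkklSkkV=>llllkkllkkkV=>llllkkllkkklkk

S => VV   [S → V V]
VV => lSkV   [V → l S k]
lSkV => lVVkV   [S → V V]
lVVkV => llSkVkV   [V → l S k]
llSkVkV => llllkkVkV   [S → l l k]
llllkkVkV => llllkklSkkV   [V → l S k]
llllkklSkkV => llllkkllkkkV   [S → l k]
llllkkllkkkV => llllkkllkkklkk   [V → l k k]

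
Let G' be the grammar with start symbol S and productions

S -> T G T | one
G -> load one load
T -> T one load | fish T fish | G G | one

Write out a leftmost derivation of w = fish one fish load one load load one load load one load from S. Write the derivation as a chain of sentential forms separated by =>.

S => T G T   [S -> T G T]
T G T => fish T fish G T   [T -> fish T fish]
fish T fish G T => fish one fish G T   [T -> one]
fish one fish G T => fish one fish load one load T   [G -> load one load]
fish one fish load one load T => fish one fish load one load G G   [T -> G G]
fish one fish load one load G G => fish one fish load one load load one load G   [G -> load one load]
fish one fish load one load load one load G => fish one fish load one load load one load load one load   [G -> load one load]

S => T G T => fish T fish G T => fish one fish G T => fish one fish load one load T => fish one fish load one load G G => fish one fish load one load load one load G => fish one fish load one load load one load load one load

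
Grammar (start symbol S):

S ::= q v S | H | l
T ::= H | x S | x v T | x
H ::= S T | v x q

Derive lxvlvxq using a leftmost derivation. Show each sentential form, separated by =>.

S=>H=>ST=>lT=>lxvT=>lxvH=>lxvST=>lxvlT=>lxvlH=>lxvlvxq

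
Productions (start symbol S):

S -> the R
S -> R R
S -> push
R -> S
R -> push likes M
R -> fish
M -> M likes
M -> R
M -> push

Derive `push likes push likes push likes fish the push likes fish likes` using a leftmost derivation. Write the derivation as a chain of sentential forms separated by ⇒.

S ⇒ R R ⇒ push likes M R ⇒ push likes R R ⇒ push likes push likes M R ⇒ push likes push likes R R ⇒ push likes push likes push likes M R ⇒ push likes push likes push likes R R ⇒ push likes push likes push likes fish R ⇒ push likes push likes push likes fish S ⇒ push likes push likes push likes fish the R ⇒ push likes push likes push likes fish the push likes M ⇒ push likes push likes push likes fish the push likes M likes ⇒ push likes push likes push likes fish the push likes R likes ⇒ push likes push likes push likes fish the push likes fish likes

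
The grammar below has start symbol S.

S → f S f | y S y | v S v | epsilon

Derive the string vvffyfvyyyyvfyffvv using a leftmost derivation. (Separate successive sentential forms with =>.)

S => vSv => vvSvv => vvfSfvv => vvffSffvv => vvffySyffvv => vvffyfSfyffvv => vvffyfvSvfyffvv => vvffyfvySyvfyffvv => vvffyfvyySyyvfyffvv => vvffyfvyyyyvfyffvv

S => vSv   [S → v S v]
vSv => vvSvv   [S → v S v]
vvSvv => vvfSfvv   [S → f S f]
vvfSfvv => vvffSffvv   [S → f S f]
vvffSffvv => vvffySyffvv   [S → y S y]
vvffySyffvv => vvffyfSfyffvv   [S → f S f]
vvffyfSfyffvv => vvffyfvSvfyffvv   [S → v S v]
vvffyfvSvfyffvv => vvffyfvySyvfyffvv   [S → y S y]
vvffyfvySyvfyffvv => vvffyfvyySyyvfyffvv   [S → y S y]
vvffyfvyySyyvfyffvv => vvffyfvyyyyvfyffvv   [S → epsilon]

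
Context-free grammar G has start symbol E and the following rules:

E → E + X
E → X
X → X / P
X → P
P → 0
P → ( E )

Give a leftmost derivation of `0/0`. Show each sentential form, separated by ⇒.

E ⇒ X ⇒ X/P ⇒ P/P ⇒ 0/P ⇒ 0/0

E ⇒ X   [E → X]
X ⇒ X/P   [X → X / P]
X/P ⇒ P/P   [X → P]
P/P ⇒ 0/P   [P → 0]
0/P ⇒ 0/0   [P → 0]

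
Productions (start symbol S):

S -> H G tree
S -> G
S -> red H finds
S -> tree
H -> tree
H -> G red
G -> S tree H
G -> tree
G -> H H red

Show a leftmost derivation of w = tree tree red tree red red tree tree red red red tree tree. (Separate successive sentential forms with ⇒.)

S ⇒ H G tree   [S -> H G tree]
H G tree ⇒ G red G tree   [H -> G red]
G red G tree ⇒ H H red red G tree   [G -> H H red]
H H red red G tree ⇒ tree H red red G tree   [H -> tree]
tree H red red G tree ⇒ tree G red red red G tree   [H -> G red]
tree G red red red G tree ⇒ tree S tree H red red red G tree   [G -> S tree H]
tree S tree H red red red G tree ⇒ tree G tree H red red red G tree   [S -> G]
tree G tree H red red red G tree ⇒ tree H H red tree H red red red G tree   [G -> H H red]
tree H H red tree H red red red G tree ⇒ tree G red H red tree H red red red G tree   [H -> G red]
tree G red H red tree H red red red G tree ⇒ tree tree red H red tree H red red red G tree   [G -> tree]
tree tree red H red tree H red red red G tree ⇒ tree tree red G red red tree H red red red G tree   [H -> G red]
tree tree red G red red tree H red red red G tree ⇒ tree tree red tree red red tree H red red red G tree   [G -> tree]
tree tree red tree red red tree H red red red G tree ⇒ tree tree red tree red red tree tree red red red G tree   [H -> tree]
tree tree red tree red red tree tree red red red G tree ⇒ tree tree red tree red red tree tree red red red tree tree   [G -> tree]

S ⇒ H G tree ⇒ G red G tree ⇒ H H red red G tree ⇒ tree H red red G tree ⇒ tree G red red red G tree ⇒ tree S tree H red red red G tree ⇒ tree G tree H red red red G tree ⇒ tree H H red tree H red red red G tree ⇒ tree G red H red tree H red red red G tree ⇒ tree tree red H red tree H red red red G tree ⇒ tree tree red G red red tree H red red red G tree ⇒ tree tree red tree red red tree H red red red G tree ⇒ tree tree red tree red red tree tree red red red G tree ⇒ tree tree red tree red red tree tree red red red tree tree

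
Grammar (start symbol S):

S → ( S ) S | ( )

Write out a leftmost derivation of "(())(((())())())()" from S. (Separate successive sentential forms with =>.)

S=>(S)S=>(())S=>(())(S)S=>(())((S)S)S=>(())(((S)S)S)S=>(())(((())S)S)S=>(())(((())())S)S=>(())(((())())())S=>(())(((())())())()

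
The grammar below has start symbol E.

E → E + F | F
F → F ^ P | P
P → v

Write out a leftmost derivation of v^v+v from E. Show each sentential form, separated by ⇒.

E ⇒ E+F ⇒ F+F ⇒ F^P+F ⇒ P^P+F ⇒ v^P+F ⇒ v^v+F ⇒ v^v+P ⇒ v^v+v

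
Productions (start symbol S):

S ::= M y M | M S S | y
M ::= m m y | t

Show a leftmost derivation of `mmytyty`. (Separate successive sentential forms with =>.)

S => MSS   [S ::= M S S]
MSS => mmySS   [M ::= m m y]
mmySS => mmyMyMS   [S ::= M y M]
mmyMyMS => mmytyMS   [M ::= t]
mmytyMS => mmytytS   [M ::= t]
mmytytS => mmytyty   [S ::= y]

S=>MSS=>mmySS=>mmyMyMS=>mmytyMS=>mmytytS=>mmytyty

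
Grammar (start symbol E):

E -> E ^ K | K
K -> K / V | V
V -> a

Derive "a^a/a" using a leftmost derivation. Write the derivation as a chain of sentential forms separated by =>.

E=>E^K=>K^K=>V^K=>a^K=>a^K/V=>a^V/V=>a^a/V=>a^a/a

E => E^K   [E -> E ^ K]
E^K => K^K   [E -> K]
K^K => V^K   [K -> V]
V^K => a^K   [V -> a]
a^K => a^K/V   [K -> K / V]
a^K/V => a^V/V   [K -> V]
a^V/V => a^a/V   [V -> a]
a^a/V => a^a/a   [V -> a]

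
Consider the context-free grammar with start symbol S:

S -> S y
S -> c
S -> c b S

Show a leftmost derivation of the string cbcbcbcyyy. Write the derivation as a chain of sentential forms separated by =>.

S => cbS => cbcbS => cbcbSy => cbcbcbSy => cbcbcbSyy => cbcbcbSyyy => cbcbcbcyyy

S => cbS   [S -> c b S]
cbS => cbcbS   [S -> c b S]
cbcbS => cbcbSy   [S -> S y]
cbcbSy => cbcbcbSy   [S -> c b S]
cbcbcbSy => cbcbcbSyy   [S -> S y]
cbcbcbSyy => cbcbcbSyyy   [S -> S y]
cbcbcbSyyy => cbcbcbcyyy   [S -> c]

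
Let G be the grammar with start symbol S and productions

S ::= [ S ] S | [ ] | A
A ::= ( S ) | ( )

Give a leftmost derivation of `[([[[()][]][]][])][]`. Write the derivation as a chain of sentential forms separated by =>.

S => [S]S   [S ::= [ S ] S]
[S]S => [A]S   [S ::= A]
[A]S => [(S)]S   [A ::= ( S )]
[(S)]S => [([S]S)]S   [S ::= [ S ] S]
[([S]S)]S => [([[S]S]S)]S   [S ::= [ S ] S]
[([[S]S]S)]S => [([[[S]S]S]S)]S   [S ::= [ S ] S]
[([[[S]S]S]S)]S => [([[[A]S]S]S)]S   [S ::= A]
[([[[A]S]S]S)]S => [([[[()]S]S]S)]S   [A ::= ( )]
[([[[()]S]S]S)]S => [([[[()][]]S]S)]S   [S ::= [ ]]
[([[[()][]]S]S)]S => [([[[()][]][]]S)]S   [S ::= [ ]]
[([[[()][]][]]S)]S => [([[[()][]][]][])]S   [S ::= [ ]]
[([[[()][]][]][])]S => [([[[()][]][]][])][]   [S ::= [ ]]

S=>[S]S=>[A]S=>[(S)]S=>[([S]S)]S=>[([[S]S]S)]S=>[([[[S]S]S]S)]S=>[([[[A]S]S]S)]S=>[([[[()]S]S]S)]S=>[([[[()][]]S]S)]S=>[([[[()][]][]]S)]S=>[([[[()][]][]][])]S=>[([[[()][]][]][])][]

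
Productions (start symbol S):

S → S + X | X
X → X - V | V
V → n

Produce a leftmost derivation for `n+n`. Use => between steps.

S => S+X   [S → S + X]
S+X => X+X   [S → X]
X+X => V+X   [X → V]
V+X => n+X   [V → n]
n+X => n+V   [X → V]
n+V => n+n   [V → n]

S=>S+X=>X+X=>V+X=>n+X=>n+V=>n+n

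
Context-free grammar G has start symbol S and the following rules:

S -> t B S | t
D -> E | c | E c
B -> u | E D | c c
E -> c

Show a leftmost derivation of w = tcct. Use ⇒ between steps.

S ⇒ tBS   [S -> t B S]
tBS ⇒ tEDS   [B -> E D]
tEDS ⇒ tcDS   [E -> c]
tcDS ⇒ tcES   [D -> E]
tcES ⇒ tccS   [E -> c]
tccS ⇒ tcct   [S -> t]

S ⇒ tBS ⇒ tEDS ⇒ tcDS ⇒ tcES ⇒ tccS ⇒ tcct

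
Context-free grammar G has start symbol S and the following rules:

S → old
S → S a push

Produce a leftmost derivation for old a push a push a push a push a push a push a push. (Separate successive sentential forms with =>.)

S => S a push   [S → S a push]
S a push => S a push a push   [S → S a push]
S a push a push => S a push a push a push   [S → S a push]
S a push a push a push => S a push a push a push a push   [S → S a push]
S a push a push a push a push => S a push a push a push a push a push   [S → S a push]
S a push a push a push a push a push => S a push a push a push a push a push a push   [S → S a push]
S a push a push a push a push a push a push => S a push a push a push a push a push a push a push   [S → S a push]
S a push a push a push a push a push a push a push => old a push a push a push a push a push a push a push   [S → old]

S => S a push => S a push a push => S a push a push a push => S a push a push a push a push => S a push a push a push a push a push => S a push a push a push a push a push a push => S a push a push a push a push a push a push a push => old a push a push a push a push a push a push a push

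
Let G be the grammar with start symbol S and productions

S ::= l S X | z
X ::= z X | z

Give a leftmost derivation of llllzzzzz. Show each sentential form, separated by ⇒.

S ⇒ lSX   [S ::= l S X]
lSX ⇒ llSXX   [S ::= l S X]
llSXX ⇒ lllSXXX   [S ::= l S X]
lllSXXX ⇒ llllSXXXX   [S ::= l S X]
llllSXXXX ⇒ llllzXXXX   [S ::= z]
llllzXXXX ⇒ llllzzXXX   [X ::= z]
llllzzXXX ⇒ llllzzzXX   [X ::= z]
llllzzzXX ⇒ llllzzzzX   [X ::= z]
llllzzzzX ⇒ llllzzzzz   [X ::= z]

S⇒lSX⇒llSXX⇒lllSXXX⇒llllSXXXX⇒llllzXXXX⇒llllzzXXX⇒llllzzzXX⇒llllzzzzX⇒llllzzzzz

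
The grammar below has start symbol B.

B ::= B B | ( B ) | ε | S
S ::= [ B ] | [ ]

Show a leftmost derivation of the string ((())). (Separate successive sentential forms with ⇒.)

B ⇒ (B)   [B ::= ( B )]
(B) ⇒ ((B))   [B ::= ( B )]
((B)) ⇒ ((BB))   [B ::= B B]
((BB)) ⇒ (((B)B))   [B ::= ( B )]
(((B)B)) ⇒ ((()B))   [B ::= ε]
((()B)) ⇒ ((()))   [B ::= ε]

B ⇒ (B) ⇒ ((B)) ⇒ ((BB)) ⇒ (((B)B)) ⇒ ((()B)) ⇒ ((()))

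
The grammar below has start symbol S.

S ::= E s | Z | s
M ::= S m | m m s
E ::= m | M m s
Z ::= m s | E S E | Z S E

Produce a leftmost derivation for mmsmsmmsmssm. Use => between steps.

S => Z   [S ::= Z]
Z => ESE   [Z ::= E S E]
ESE => MmsSE   [E ::= M m s]
MmsSE => mmsmsSE   [M ::= m m s]
mmsmsSE => mmsmsEsE   [S ::= E s]
mmsmsEsE => mmsmsMmssE   [E ::= M m s]
mmsmsMmssE => mmsmsmmsmssE   [M ::= m m s]
mmsmsmmsmssE => mmsmsmmsmssm   [E ::= m]

S=>Z=>ESE=>MmsSE=>mmsmsSE=>mmsmsEsE=>mmsmsMmssE=>mmsmsmmsmssE=>mmsmsmmsmssm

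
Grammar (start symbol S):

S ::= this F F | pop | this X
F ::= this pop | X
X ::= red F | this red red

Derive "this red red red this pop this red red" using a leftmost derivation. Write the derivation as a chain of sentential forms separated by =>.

S => this F F => this X F => this red F F => this red X F => this red red F F => this red red X F => this red red red F F => this red red red this pop F => this red red red this pop X => this red red red this pop this red red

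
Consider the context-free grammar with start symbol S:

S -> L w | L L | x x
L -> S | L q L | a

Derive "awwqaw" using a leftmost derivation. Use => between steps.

S => Lw => LqLw => SqLw => LwqLw => SwqLw => LwwqLw => awwqLw => awwqaw

S => Lw   [S -> L w]
Lw => LqLw   [L -> L q L]
LqLw => SqLw   [L -> S]
SqLw => LwqLw   [S -> L w]
LwqLw => SwqLw   [L -> S]
SwqLw => LwwqLw   [S -> L w]
LwwqLw => awwqLw   [L -> a]
awwqLw => awwqaw   [L -> a]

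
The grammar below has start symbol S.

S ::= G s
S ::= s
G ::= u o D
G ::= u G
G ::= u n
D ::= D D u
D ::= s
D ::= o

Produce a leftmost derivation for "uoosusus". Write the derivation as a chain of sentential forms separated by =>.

S => Gs => uoDs => uoDDus => uoDDuDus => uooDuDus => uoosuDus => uoosusus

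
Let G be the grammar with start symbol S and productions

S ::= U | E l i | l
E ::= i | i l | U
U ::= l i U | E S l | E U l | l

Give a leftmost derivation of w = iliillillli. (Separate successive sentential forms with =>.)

S => Eli   [S ::= E l i]
Eli => Uli   [E ::= U]
Uli => ESlli   [U ::= E S l]
ESlli => ilSlli   [E ::= i l]
ilSlli => ilUlli   [S ::= U]
ilUlli => ilESllli   [U ::= E S l]
ilESllli => iliSllli   [E ::= i]
iliSllli => iliElillli   [S ::= E l i]
iliElillli => iliillillli   [E ::= i l]

S=>Eli=>Uli=>ESlli=>ilSlli=>ilUlli=>ilESllli=>iliSllli=>iliElillli=>iliillillli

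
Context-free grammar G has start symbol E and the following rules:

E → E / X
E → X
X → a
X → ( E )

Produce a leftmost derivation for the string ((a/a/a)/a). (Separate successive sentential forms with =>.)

E => X   [E → X]
X => (E)   [X → ( E )]
(E) => (E/X)   [E → E / X]
(E/X) => (X/X)   [E → X]
(X/X) => ((E)/X)   [X → ( E )]
((E)/X) => ((E/X)/X)   [E → E / X]
((E/X)/X) => ((E/X/X)/X)   [E → E / X]
((E/X/X)/X) => ((X/X/X)/X)   [E → X]
((X/X/X)/X) => ((a/X/X)/X)   [X → a]
((a/X/X)/X) => ((a/a/X)/X)   [X → a]
((a/a/X)/X) => ((a/a/a)/X)   [X → a]
((a/a/a)/X) => ((a/a/a)/a)   [X → a]

E => X => (E) => (E/X) => (X/X) => ((E)/X) => ((E/X)/X) => ((E/X/X)/X) => ((X/X/X)/X) => ((a/X/X)/X) => ((a/a/X)/X) => ((a/a/a)/X) => ((a/a/a)/a)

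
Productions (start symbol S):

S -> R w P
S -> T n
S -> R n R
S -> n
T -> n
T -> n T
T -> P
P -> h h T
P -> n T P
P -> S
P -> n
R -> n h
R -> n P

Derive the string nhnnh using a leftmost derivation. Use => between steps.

S => RnR => nhnR => nhnnh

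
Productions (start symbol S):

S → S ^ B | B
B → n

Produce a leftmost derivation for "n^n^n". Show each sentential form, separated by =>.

S=>S^B=>S^B^B=>B^B^B=>n^B^B=>n^n^B=>n^n^n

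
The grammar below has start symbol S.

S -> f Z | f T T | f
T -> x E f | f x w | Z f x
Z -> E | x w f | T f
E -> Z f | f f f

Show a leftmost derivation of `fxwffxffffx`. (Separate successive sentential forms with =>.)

S => fTT   [S -> f T T]
fTT => fZfxT   [T -> Z f x]
fZfxT => fxwffxT   [Z -> x w f]
fxwffxT => fxwffxZfx   [T -> Z f x]
fxwffxZfx => fxwffxEfx   [Z -> E]
fxwffxEfx => fxwffxffffx   [E -> f f f]

S=>fTT=>fZfxT=>fxwffxT=>fxwffxZfx=>fxwffxEfx=>fxwffxffffx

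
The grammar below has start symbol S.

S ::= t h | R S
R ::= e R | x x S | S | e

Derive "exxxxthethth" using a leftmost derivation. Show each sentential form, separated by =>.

S => RS   [S ::= R S]
RS => eRS   [R ::= e R]
eRS => exxSS   [R ::= x x S]
exxSS => exxRSS   [S ::= R S]
exxRSS => exxxxSSS   [R ::= x x S]
exxxxSSS => exxxxthSS   [S ::= t h]
exxxxthSS => exxxxthRSS   [S ::= R S]
exxxxthRSS => exxxxtheSS   [R ::= e]
exxxxtheSS => exxxxthethS   [S ::= t h]
exxxxthethS => exxxxthethth   [S ::= t h]

S=>RS=>eRS=>exxSS=>exxRSS=>exxxxSSS=>exxxxthSS=>exxxxthRSS=>exxxxtheSS=>exxxxthethS=>exxxxthethth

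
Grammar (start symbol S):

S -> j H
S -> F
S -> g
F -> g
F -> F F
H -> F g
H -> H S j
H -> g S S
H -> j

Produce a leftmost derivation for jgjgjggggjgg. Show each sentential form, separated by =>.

S=>jH=>jgSS=>jgjHS=>jgjgSSS=>jgjgjHSS=>jgjgjHSjSS=>jgjgjgSSSjSS=>jgjgjggSSjSS=>jgjgjgggSjSS=>jgjgjggggjSS=>jgjgjggggjgS=>jgjgjggggjgg

S => jH   [S -> j H]
jH => jgSS   [H -> g S S]
jgSS => jgjHS   [S -> j H]
jgjHS => jgjgSSS   [H -> g S S]
jgjgSSS => jgjgjHSS   [S -> j H]
jgjgjHSS => jgjgjHSjSS   [H -> H S j]
jgjgjHSjSS => jgjgjgSSSjSS   [H -> g S S]
jgjgjgSSSjSS => jgjgjggSSjSS   [S -> g]
jgjgjggSSjSS => jgjgjgggSjSS   [S -> g]
jgjgjgggSjSS => jgjgjggggjSS   [S -> g]
jgjgjggggjSS => jgjgjggggjgS   [S -> g]
jgjgjggggjgS => jgjgjggggjgg   [S -> g]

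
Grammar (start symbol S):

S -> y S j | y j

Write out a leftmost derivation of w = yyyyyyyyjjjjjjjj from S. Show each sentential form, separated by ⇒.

S ⇒ ySj ⇒ yySjj ⇒ yyySjjj ⇒ yyyySjjjj ⇒ yyyyySjjjjj ⇒ yyyyyySjjjjjj ⇒ yyyyyyySjjjjjjj ⇒ yyyyyyyyjjjjjjjj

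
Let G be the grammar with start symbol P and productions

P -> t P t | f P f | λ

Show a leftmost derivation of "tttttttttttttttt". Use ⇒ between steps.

P ⇒ tPt   [P -> t P t]
tPt ⇒ ttPtt   [P -> t P t]
ttPtt ⇒ tttPttt   [P -> t P t]
tttPttt ⇒ ttttPtttt   [P -> t P t]
ttttPtttt ⇒ tttttPttttt   [P -> t P t]
tttttPttttt ⇒ ttttttPtttttt   [P -> t P t]
ttttttPtttttt ⇒ tttttttPttttttt   [P -> t P t]
tttttttPttttttt ⇒ ttttttttPtttttttt   [P -> t P t]
ttttttttPtttttttt ⇒ tttttttttttttttt   [P -> λ]

P ⇒ tPt ⇒ ttPtt ⇒ tttPttt ⇒ ttttPtttt ⇒ tttttPttttt ⇒ ttttttPtttttt ⇒ tttttttPttttttt ⇒ ttttttttPtttttttt ⇒ tttttttttttttttt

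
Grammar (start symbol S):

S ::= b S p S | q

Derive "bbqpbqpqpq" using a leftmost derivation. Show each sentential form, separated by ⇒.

S ⇒ bSpS ⇒ bbSpSpS ⇒ bbqpSpS ⇒ bbqpbSpSpS ⇒ bbqpbqpSpS ⇒ bbqpbqpqpS ⇒ bbqpbqpqpq

S ⇒ bSpS   [S ::= b S p S]
bSpS ⇒ bbSpSpS   [S ::= b S p S]
bbSpSpS ⇒ bbqpSpS   [S ::= q]
bbqpSpS ⇒ bbqpbSpSpS   [S ::= b S p S]
bbqpbSpSpS ⇒ bbqpbqpSpS   [S ::= q]
bbqpbqpSpS ⇒ bbqpbqpqpS   [S ::= q]
bbqpbqpqpS ⇒ bbqpbqpqpq   [S ::= q]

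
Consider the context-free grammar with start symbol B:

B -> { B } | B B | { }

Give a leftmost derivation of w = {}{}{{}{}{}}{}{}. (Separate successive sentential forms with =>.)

B => BB   [B -> B B]
BB => BBB   [B -> B B]
BBB => BBBB   [B -> B B]
BBBB => {}BBB   [B -> { }]
{}BBB => {}{}BB   [B -> { }]
{}{}BB => {}{}BBB   [B -> B B]
{}{}BBB => {}{}{B}BB   [B -> { B }]
{}{}{B}BB => {}{}{BB}BB   [B -> B B]
{}{}{BB}BB => {}{}{BBB}BB   [B -> B B]
{}{}{BBB}BB => {}{}{{}BB}BB   [B -> { }]
{}{}{{}BB}BB => {}{}{{}{}B}BB   [B -> { }]
{}{}{{}{}B}BB => {}{}{{}{}{}}BB   [B -> { }]
{}{}{{}{}{}}BB => {}{}{{}{}{}}{}B   [B -> { }]
{}{}{{}{}{}}{}B => {}{}{{}{}{}}{}{}   [B -> { }]

B => BB => BBB => BBBB => {}BBB => {}{}BB => {}{}BBB => {}{}{B}BB => {}{}{BB}BB => {}{}{BBB}BB => {}{}{{}BB}BB => {}{}{{}{}B}BB => {}{}{{}{}{}}BB => {}{}{{}{}{}}{}B => {}{}{{}{}{}}{}{}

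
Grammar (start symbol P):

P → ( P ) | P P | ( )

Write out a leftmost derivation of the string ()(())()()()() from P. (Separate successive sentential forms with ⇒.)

P ⇒ PP ⇒ PPP ⇒ PPPP ⇒ PPPPP ⇒ ()PPPP ⇒ ()PPPPP ⇒ ()(P)PPPP ⇒ ()(())PPPP ⇒ ()(())()PPP ⇒ ()(())()()PP ⇒ ()(())()()()P ⇒ ()(())()()()()

P ⇒ PP   [P → P P]
PP ⇒ PPP   [P → P P]
PPP ⇒ PPPP   [P → P P]
PPPP ⇒ PPPPP   [P → P P]
PPPPP ⇒ ()PPPP   [P → ( )]
()PPPP ⇒ ()PPPPP   [P → P P]
()PPPPP ⇒ ()(P)PPPP   [P → ( P )]
()(P)PPPP ⇒ ()(())PPPP   [P → ( )]
()(())PPPP ⇒ ()(())()PPP   [P → ( )]
()(())()PPP ⇒ ()(())()()PP   [P → ( )]
()(())()()PP ⇒ ()(())()()()P   [P → ( )]
()(())()()()P ⇒ ()(())()()()()   [P → ( )]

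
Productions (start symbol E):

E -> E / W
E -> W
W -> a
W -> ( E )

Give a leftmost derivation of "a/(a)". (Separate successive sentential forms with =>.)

E => E/W   [E -> E / W]
E/W => W/W   [E -> W]
W/W => a/W   [W -> a]
a/W => a/(E)   [W -> ( E )]
a/(E) => a/(W)   [E -> W]
a/(W) => a/(a)   [W -> a]

E => E/W => W/W => a/W => a/(E) => a/(W) => a/(a)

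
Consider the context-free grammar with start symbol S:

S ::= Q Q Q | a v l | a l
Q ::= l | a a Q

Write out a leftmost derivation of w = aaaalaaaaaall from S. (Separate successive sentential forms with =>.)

S => QQQ => aaQQQ => aaaaQQQ => aaaalQQ => aaaalaaQQ => aaaalaaaaQQ => aaaalaaaaaaQQ => aaaalaaaaaalQ => aaaalaaaaaall

S => QQQ   [S ::= Q Q Q]
QQQ => aaQQQ   [Q ::= a a Q]
aaQQQ => aaaaQQQ   [Q ::= a a Q]
aaaaQQQ => aaaalQQ   [Q ::= l]
aaaalQQ => aaaalaaQQ   [Q ::= a a Q]
aaaalaaQQ => aaaalaaaaQQ   [Q ::= a a Q]
aaaalaaaaQQ => aaaalaaaaaaQQ   [Q ::= a a Q]
aaaalaaaaaaQQ => aaaalaaaaaalQ   [Q ::= l]
aaaalaaaaaalQ => aaaalaaaaaall   [Q ::= l]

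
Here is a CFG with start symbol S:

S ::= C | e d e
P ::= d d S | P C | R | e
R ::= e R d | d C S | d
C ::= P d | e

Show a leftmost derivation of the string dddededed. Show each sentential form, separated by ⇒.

S ⇒ C   [S ::= C]
C ⇒ Pd   [C ::= P d]
Pd ⇒ Rd   [P ::= R]
Rd ⇒ dCSd   [R ::= d C S]
dCSd ⇒ dPdSd   [C ::= P d]
dPdSd ⇒ dddSdSd   [P ::= d d S]
dddSdSd ⇒ dddCdSd   [S ::= C]
dddCdSd ⇒ dddedSd   [C ::= e]
dddedSd ⇒ dddededed   [S ::= e d e]

S⇒C⇒Pd⇒Rd⇒dCSd⇒dPdSd⇒dddSdSd⇒dddCdSd⇒dddedSd⇒dddededed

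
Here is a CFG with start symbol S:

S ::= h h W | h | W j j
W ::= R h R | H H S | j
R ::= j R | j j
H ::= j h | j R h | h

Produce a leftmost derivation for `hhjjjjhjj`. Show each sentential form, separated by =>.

S => hhW => hhRhR => hhjRhR => hhjjRhR => hhjjjjhR => hhjjjjhjj

S => hhW   [S ::= h h W]
hhW => hhRhR   [W ::= R h R]
hhRhR => hhjRhR   [R ::= j R]
hhjRhR => hhjjRhR   [R ::= j R]
hhjjRhR => hhjjjjhR   [R ::= j j]
hhjjjjhR => hhjjjjhjj   [R ::= j j]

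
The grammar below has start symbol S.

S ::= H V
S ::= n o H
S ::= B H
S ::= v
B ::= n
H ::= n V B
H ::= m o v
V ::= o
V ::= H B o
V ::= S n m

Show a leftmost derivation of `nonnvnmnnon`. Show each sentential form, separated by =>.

S => noH   [S ::= n o H]
noH => nonVB   [H ::= n V B]
nonVB => nonHBoB   [V ::= H B o]
nonHBoB => nonnVBBoB   [H ::= n V B]
nonnVBBoB => nonnSnmBBoB   [V ::= S n m]
nonnSnmBBoB => nonnvnmBBoB   [S ::= v]
nonnvnmBBoB => nonnvnmnBoB   [B ::= n]
nonnvnmnBoB => nonnvnmnnoB   [B ::= n]
nonnvnmnnoB => nonnvnmnnon   [B ::= n]

S => noH => nonVB => nonHBoB => nonnVBBoB => nonnSnmBBoB => nonnvnmBBoB => nonnvnmnBoB => nonnvnmnnoB => nonnvnmnnon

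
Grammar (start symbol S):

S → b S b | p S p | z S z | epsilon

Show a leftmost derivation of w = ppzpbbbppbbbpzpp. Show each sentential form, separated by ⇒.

S ⇒ pSp ⇒ ppSpp ⇒ ppzSzpp ⇒ ppzpSpzpp ⇒ ppzpbSbpzpp ⇒ ppzpbbSbbpzpp ⇒ ppzpbbbSbbbpzpp ⇒ ppzpbbbpSpbbbpzpp ⇒ ppzpbbbppbbbpzpp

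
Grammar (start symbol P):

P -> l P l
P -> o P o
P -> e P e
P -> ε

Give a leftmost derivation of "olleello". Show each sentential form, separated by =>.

P => oPo   [P -> o P o]
oPo => olPlo   [P -> l P l]
olPlo => ollPllo   [P -> l P l]
ollPllo => ollePello   [P -> e P e]
ollePello => olleello   [P -> ε]

P => oPo => olPlo => ollPllo => ollePello => olleello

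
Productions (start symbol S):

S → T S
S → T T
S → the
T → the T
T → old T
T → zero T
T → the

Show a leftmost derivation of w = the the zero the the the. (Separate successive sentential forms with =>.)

S => T T => the T => the the T => the the zero T => the the zero the T => the the zero the the T => the the zero the the the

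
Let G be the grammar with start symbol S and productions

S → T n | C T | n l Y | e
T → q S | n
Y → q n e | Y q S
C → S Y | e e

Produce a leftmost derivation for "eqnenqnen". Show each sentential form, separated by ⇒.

S⇒CT⇒SYT⇒CTYT⇒SYTYT⇒eYTYT⇒eqneTYT⇒eqnenYT⇒eqnenqneT⇒eqnenqnen

S ⇒ CT   [S → C T]
CT ⇒ SYT   [C → S Y]
SYT ⇒ CTYT   [S → C T]
CTYT ⇒ SYTYT   [C → S Y]
SYTYT ⇒ eYTYT   [S → e]
eYTYT ⇒ eqneTYT   [Y → q n e]
eqneTYT ⇒ eqnenYT   [T → n]
eqnenYT ⇒ eqnenqneT   [Y → q n e]
eqnenqneT ⇒ eqnenqnen   [T → n]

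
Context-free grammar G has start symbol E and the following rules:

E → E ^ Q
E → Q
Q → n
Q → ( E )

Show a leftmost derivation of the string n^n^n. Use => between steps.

E=>E^Q=>E^Q^Q=>Q^Q^Q=>n^Q^Q=>n^n^Q=>n^n^n

E => E^Q   [E → E ^ Q]
E^Q => E^Q^Q   [E → E ^ Q]
E^Q^Q => Q^Q^Q   [E → Q]
Q^Q^Q => n^Q^Q   [Q → n]
n^Q^Q => n^n^Q   [Q → n]
n^n^Q => n^n^n   [Q → n]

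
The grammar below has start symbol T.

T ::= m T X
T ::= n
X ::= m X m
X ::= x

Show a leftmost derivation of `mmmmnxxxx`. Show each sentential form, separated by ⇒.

T⇒mTX⇒mmTXX⇒mmmTXXX⇒mmmmTXXXX⇒mmmmnXXXX⇒mmmmnxXXX⇒mmmmnxxXX⇒mmmmnxxxX⇒mmmmnxxxx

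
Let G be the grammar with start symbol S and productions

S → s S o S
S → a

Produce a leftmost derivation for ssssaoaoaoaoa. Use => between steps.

S => sSoS   [S → s S o S]
sSoS => ssSoSoS   [S → s S o S]
ssSoSoS => sssSoSoSoS   [S → s S o S]
sssSoSoSoS => ssssSoSoSoSoS   [S → s S o S]
ssssSoSoSoSoS => ssssaoSoSoSoS   [S → a]
ssssaoSoSoSoS => ssssaoaoSoSoS   [S → a]
ssssaoaoSoSoS => ssssaoaoaoSoS   [S → a]
ssssaoaoaoSoS => ssssaoaoaoaoS   [S → a]
ssssaoaoaoaoS => ssssaoaoaoaoa   [S → a]

S => sSoS => ssSoSoS => sssSoSoSoS => ssssSoSoSoSoS => ssssaoSoSoSoS => ssssaoaoSoSoS => ssssaoaoaoSoS => ssssaoaoaoaoS => ssssaoaoaoaoa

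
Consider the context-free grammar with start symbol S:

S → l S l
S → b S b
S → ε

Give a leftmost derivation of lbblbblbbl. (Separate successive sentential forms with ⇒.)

S ⇒ lSl ⇒ lbSbl ⇒ lbbSbbl ⇒ lbblSlbbl ⇒ lbblbSblbbl ⇒ lbblbblbbl

S ⇒ lSl   [S → l S l]
lSl ⇒ lbSbl   [S → b S b]
lbSbl ⇒ lbbSbbl   [S → b S b]
lbbSbbl ⇒ lbblSlbbl   [S → l S l]
lbblSlbbl ⇒ lbblbSblbbl   [S → b S b]
lbblbSblbbl ⇒ lbblbblbbl   [S → ε]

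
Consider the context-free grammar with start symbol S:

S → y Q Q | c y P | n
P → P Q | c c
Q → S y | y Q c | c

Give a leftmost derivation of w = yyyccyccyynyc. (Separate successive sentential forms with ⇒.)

S⇒yQQ⇒ySyQ⇒yyQQyQ⇒yyyQcQyQ⇒yyyccQyQ⇒yyyccyQcyQ⇒yyyccyccyQ⇒yyyccyccyyQc⇒yyyccyccyySyc⇒yyyccyccyynyc

S ⇒ yQQ   [S → y Q Q]
yQQ ⇒ ySyQ   [Q → S y]
ySyQ ⇒ yyQQyQ   [S → y Q Q]
yyQQyQ ⇒ yyyQcQyQ   [Q → y Q c]
yyyQcQyQ ⇒ yyyccQyQ   [Q → c]
yyyccQyQ ⇒ yyyccyQcyQ   [Q → y Q c]
yyyccyQcyQ ⇒ yyyccyccyQ   [Q → c]
yyyccyccyQ ⇒ yyyccyccyyQc   [Q → y Q c]
yyyccyccyyQc ⇒ yyyccyccyySyc   [Q → S y]
yyyccyccyySyc ⇒ yyyccyccyynyc   [S → n]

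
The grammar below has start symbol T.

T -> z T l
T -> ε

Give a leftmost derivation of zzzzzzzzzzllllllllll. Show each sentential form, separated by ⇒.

T ⇒ zTl ⇒ zzTll ⇒ zzzTlll ⇒ zzzzTllll ⇒ zzzzzTlllll ⇒ zzzzzzTllllll ⇒ zzzzzzzTlllllll ⇒ zzzzzzzzTllllllll ⇒ zzzzzzzzzTlllllllll ⇒ zzzzzzzzzzTllllllllll ⇒ zzzzzzzzzzllllllllll

T ⇒ zTl   [T -> z T l]
zTl ⇒ zzTll   [T -> z T l]
zzTll ⇒ zzzTlll   [T -> z T l]
zzzTlll ⇒ zzzzTllll   [T -> z T l]
zzzzTllll ⇒ zzzzzTlllll   [T -> z T l]
zzzzzTlllll ⇒ zzzzzzTllllll   [T -> z T l]
zzzzzzTllllll ⇒ zzzzzzzTlllllll   [T -> z T l]
zzzzzzzTlllllll ⇒ zzzzzzzzTllllllll   [T -> z T l]
zzzzzzzzTllllllll ⇒ zzzzzzzzzTlllllllll   [T -> z T l]
zzzzzzzzzTlllllllll ⇒ zzzzzzzzzzTllllllllll   [T -> z T l]
zzzzzzzzzzTllllllllll ⇒ zzzzzzzzzzllllllllll   [T -> ε]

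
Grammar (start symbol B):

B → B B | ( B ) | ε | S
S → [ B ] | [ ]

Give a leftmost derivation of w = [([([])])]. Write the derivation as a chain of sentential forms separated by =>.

B => S => [B] => [BB] => [(B)B] => [(S)B] => [([B])B] => [([(B)])B] => [([(S)])B] => [([([B])])B] => [([([])])B] => [([([])])]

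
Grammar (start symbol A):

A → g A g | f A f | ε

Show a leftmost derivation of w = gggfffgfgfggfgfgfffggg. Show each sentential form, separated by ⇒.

A ⇒ gAg ⇒ ggAgg ⇒ gggAggg ⇒ gggfAfggg ⇒ gggffAffggg ⇒ gggfffAfffggg ⇒ gggfffgAgfffggg ⇒ gggfffgfAfgfffggg ⇒ gggfffgfgAgfgfffggg ⇒ gggfffgfgfAfgfgfffggg ⇒ gggfffgfgfgAgfgfgfffggg ⇒ gggfffgfgfggfgfgfffggg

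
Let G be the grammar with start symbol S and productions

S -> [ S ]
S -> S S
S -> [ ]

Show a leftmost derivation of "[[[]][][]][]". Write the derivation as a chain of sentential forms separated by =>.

S => SS   [S -> S S]
SS => [S]S   [S -> [ S ]]
[S]S => [SS]S   [S -> S S]
[SS]S => [SSS]S   [S -> S S]
[SSS]S => [[S]SS]S   [S -> [ S ]]
[[S]SS]S => [[[]]SS]S   [S -> [ ]]
[[[]]SS]S => [[[]][]S]S   [S -> [ ]]
[[[]][]S]S => [[[]][][]]S   [S -> [ ]]
[[[]][][]]S => [[[]][][]][]   [S -> [ ]]

S => SS => [S]S => [SS]S => [SSS]S => [[S]SS]S => [[[]]SS]S => [[[]][]S]S => [[[]][][]]S => [[[]][][]][]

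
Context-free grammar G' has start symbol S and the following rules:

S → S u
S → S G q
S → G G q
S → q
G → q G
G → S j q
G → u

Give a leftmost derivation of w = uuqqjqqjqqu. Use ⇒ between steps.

S ⇒ Su   [S → S u]
Su ⇒ GGqu   [S → G G q]
GGqu ⇒ uGqu   [G → u]
uGqu ⇒ uSjqqu   [G → S j q]
uSjqqu ⇒ uGGqjqqu   [S → G G q]
uGGqjqqu ⇒ uuGqjqqu   [G → u]
uuGqjqqu ⇒ uuqGqjqqu   [G → q G]
uuqGqjqqu ⇒ uuqSjqqjqqu   [G → S j q]
uuqSjqqjqqu ⇒ uuqqjqqjqqu   [S → q]

S⇒Su⇒GGqu⇒uGqu⇒uSjqqu⇒uGGqjqqu⇒uuGqjqqu⇒uuqGqjqqu⇒uuqSjqqjqqu⇒uuqqjqqjqqu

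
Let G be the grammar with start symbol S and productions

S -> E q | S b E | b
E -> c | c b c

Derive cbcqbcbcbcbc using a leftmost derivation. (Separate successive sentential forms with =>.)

S => SbE => SbEbE => SbEbEbE => SbEbEbEbE => EqbEbEbEbE => cbcqbEbEbEbE => cbcqbcbEbEbE => cbcqbcbcbEbE => cbcqbcbcbcbE => cbcqbcbcbcbc

S => SbE   [S -> S b E]
SbE => SbEbE   [S -> S b E]
SbEbE => SbEbEbE   [S -> S b E]
SbEbEbE => SbEbEbEbE   [S -> S b E]
SbEbEbEbE => EqbEbEbEbE   [S -> E q]
EqbEbEbEbE => cbcqbEbEbEbE   [E -> c b c]
cbcqbEbEbEbE => cbcqbcbEbEbE   [E -> c]
cbcqbcbEbEbE => cbcqbcbcbEbE   [E -> c]
cbcqbcbcbEbE => cbcqbcbcbcbE   [E -> c]
cbcqbcbcbcbE => cbcqbcbcbcbc   [E -> c]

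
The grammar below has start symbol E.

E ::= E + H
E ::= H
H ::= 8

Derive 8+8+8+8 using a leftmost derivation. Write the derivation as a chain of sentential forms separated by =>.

E=>E+H=>E+H+H=>E+H+H+H=>H+H+H+H=>8+H+H+H=>8+8+H+H=>8+8+8+H=>8+8+8+8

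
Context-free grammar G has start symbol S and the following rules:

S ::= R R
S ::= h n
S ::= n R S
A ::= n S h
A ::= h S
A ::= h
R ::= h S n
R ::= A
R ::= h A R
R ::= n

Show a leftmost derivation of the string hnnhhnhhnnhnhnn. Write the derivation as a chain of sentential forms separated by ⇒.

S ⇒ RR   [S ::= R R]
RR ⇒ hARR   [R ::= h A R]
hARR ⇒ hnShRR   [A ::= n S h]
hnShRR ⇒ hnnRShRR   [S ::= n R S]
hnnRShRR ⇒ hnnhARShRR   [R ::= h A R]
hnnhARShRR ⇒ hnnhhSRShRR   [A ::= h S]
hnnhhSRShRR ⇒ hnnhhnRSRShRR   [S ::= n R S]
hnnhhnRSRShRR ⇒ hnnhhnASRShRR   [R ::= A]
hnnhhnASRShRR ⇒ hnnhhnhSRShRR   [A ::= h]
hnnhhnhSRShRR ⇒ hnnhhnhhnRShRR   [S ::= h n]
hnnhhnhhnRShRR ⇒ hnnhhnhhnnShRR   [R ::= n]
hnnhhnhhnnShRR ⇒ hnnhhnhhnnhnhRR   [S ::= h n]
hnnhhnhhnnhnhRR ⇒ hnnhhnhhnnhnhnR   [R ::= n]
hnnhhnhhnnhnhnR ⇒ hnnhhnhhnnhnhnn   [R ::= n]

S ⇒ RR ⇒ hARR ⇒ hnShRR ⇒ hnnRShRR ⇒ hnnhARShRR ⇒ hnnhhSRShRR ⇒ hnnhhnRSRShRR ⇒ hnnhhnASRShRR ⇒ hnnhhnhSRShRR ⇒ hnnhhnhhnRShRR ⇒ hnnhhnhhnnShRR ⇒ hnnhhnhhnnhnhRR ⇒ hnnhhnhhnnhnhnR ⇒ hnnhhnhhnnhnhnn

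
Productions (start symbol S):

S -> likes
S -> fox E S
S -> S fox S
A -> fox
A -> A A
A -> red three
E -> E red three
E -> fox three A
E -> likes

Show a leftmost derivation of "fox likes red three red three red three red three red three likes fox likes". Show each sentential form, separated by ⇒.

S ⇒ S fox S   [S -> S fox S]
S fox S ⇒ fox E S fox S   [S -> fox E S]
fox E S fox S ⇒ fox E red three S fox S   [E -> E red three]
fox E red three S fox S ⇒ fox E red three red three S fox S   [E -> E red three]
fox E red three red three S fox S ⇒ fox E red three red three red three S fox S   [E -> E red three]
fox E red three red three red three S fox S ⇒ fox E red three red three red three red three S fox S   [E -> E red three]
fox E red three red three red three red three S fox S ⇒ fox E red three red three red three red three red three S fox S   [E -> E red three]
fox E red three red three red three red three red three S fox S ⇒ fox likes red three red three red three red three red three S fox S   [E -> likes]
fox likes red three red three red three red three red three S fox S ⇒ fox likes red three red three red three red three red three likes fox S   [S -> likes]
fox likes red three red three red three red three red three likes fox S ⇒ fox likes red three red three red three red three red three likes fox likes   [S -> likes]

S ⇒ S fox S ⇒ fox E S fox S ⇒ fox E red three S fox S ⇒ fox E red three red three S fox S ⇒ fox E red three red three red three S fox S ⇒ fox E red three red three red three red three S fox S ⇒ fox E red three red three red three red three red three S fox S ⇒ fox likes red three red three red three red three red three S fox S ⇒ fox likes red three red three red three red three red three likes fox S ⇒ fox likes red three red three red three red three red three likes fox likes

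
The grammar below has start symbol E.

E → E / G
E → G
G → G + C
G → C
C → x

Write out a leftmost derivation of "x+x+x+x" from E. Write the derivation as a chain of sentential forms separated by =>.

E => G   [E → G]
G => G+C   [G → G + C]
G+C => G+C+C   [G → G + C]
G+C+C => G+C+C+C   [G → G + C]
G+C+C+C => C+C+C+C   [G → C]
C+C+C+C => x+C+C+C   [C → x]
x+C+C+C => x+x+C+C   [C → x]
x+x+C+C => x+x+x+C   [C → x]
x+x+x+C => x+x+x+x   [C → x]

E => G => G+C => G+C+C => G+C+C+C => C+C+C+C => x+C+C+C => x+x+C+C => x+x+x+C => x+x+x+x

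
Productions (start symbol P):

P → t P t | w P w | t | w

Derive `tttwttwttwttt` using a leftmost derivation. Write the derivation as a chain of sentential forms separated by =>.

P => tPt   [P → t P t]
tPt => ttPtt   [P → t P t]
ttPtt => tttPttt   [P → t P t]
tttPttt => tttwPwttt   [P → w P w]
tttwPwttt => tttwtPtwttt   [P → t P t]
tttwtPtwttt => tttwttPttwttt   [P → t P t]
tttwttPttwttt => tttwttwttwttt   [P → w]

P => tPt => ttPtt => tttPttt => tttwPwttt => tttwtPtwttt => tttwttPttwttt => tttwttwttwttt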